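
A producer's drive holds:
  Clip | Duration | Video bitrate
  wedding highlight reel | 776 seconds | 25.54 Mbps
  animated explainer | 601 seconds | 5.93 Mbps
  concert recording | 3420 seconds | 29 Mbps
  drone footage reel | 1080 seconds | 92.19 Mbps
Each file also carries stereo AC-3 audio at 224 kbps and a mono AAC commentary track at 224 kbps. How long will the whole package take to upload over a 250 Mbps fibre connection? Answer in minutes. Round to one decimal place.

15.0 minutes

Audio total: 224 + 224 = 448 kbps = 0.448 Mbps.
wedding highlight reel: 25.988 Mbps × 776 s = 20166.7 Mb
animated explainer: 6.378 Mbps × 601 s = 3833.2 Mb
concert recording: 29.448 Mbps × 3420 s = 100712.2 Mb
drone footage reel: 92.638 Mbps × 1080 s = 100049.0 Mb
Total: 224761.1 Mb = 28095.1 MB.
At 250 Mbps: 224761.1 / 250 = 899 s ≈ 15 minutes.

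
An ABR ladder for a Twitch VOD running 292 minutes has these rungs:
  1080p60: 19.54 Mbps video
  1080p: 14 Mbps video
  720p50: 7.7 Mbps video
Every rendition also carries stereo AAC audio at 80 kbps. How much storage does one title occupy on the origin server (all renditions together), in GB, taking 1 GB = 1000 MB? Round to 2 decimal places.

292 min = 17520 s
Audio: 80 kbps = 0.080 Mbps.
Sum of rendition bitrates: (19.54+0.080) + (14+0.080) + (7.7+0.080) = 41.480 Mbps.
× 17520 s = 726,730 Mb = 90,841 MB = 90.84 GB.

90.84 GB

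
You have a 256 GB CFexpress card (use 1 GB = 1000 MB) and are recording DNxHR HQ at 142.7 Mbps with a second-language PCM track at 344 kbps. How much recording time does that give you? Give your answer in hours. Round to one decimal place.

Audio: 344 kbps = 0.344 Mbps.
Total bitrate: 142.7 + 0.344 = 143.044 Mbps.
Capacity: 256 GB = 2,048,000 Mb.
Recording time: 2,048,000 / 143.044 = 14,317 s ≈ 3.98 hours.

4.0 hours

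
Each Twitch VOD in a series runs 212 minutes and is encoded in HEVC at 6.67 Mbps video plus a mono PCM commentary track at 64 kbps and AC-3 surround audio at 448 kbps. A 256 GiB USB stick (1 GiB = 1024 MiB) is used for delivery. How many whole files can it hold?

24

212 min = 12720 s
Audio total: 64 + 448 = 512 kbps = 0.512 Mbps.
Total bitrate: 7.182 Mbps.
Per item: 7.182 Mbps × 12720 s = 91,355 Mb = 11,419 MB.
Capacity: 256 GiB = 2,199,023 Mb; 24.07 items → 24 complete.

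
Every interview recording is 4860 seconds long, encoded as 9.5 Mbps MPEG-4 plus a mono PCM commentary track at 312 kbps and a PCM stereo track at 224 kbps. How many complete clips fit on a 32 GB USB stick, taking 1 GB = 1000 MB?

Audio total: 312 + 224 = 536 kbps = 0.536 Mbps.
Total bitrate: 10.036 Mbps.
Per item: 10.036 Mbps × 4860 s = 48,775 Mb = 6,097 MB.
Capacity: 32 GB = 256,000 Mb; 5.25 items → 5 complete.

5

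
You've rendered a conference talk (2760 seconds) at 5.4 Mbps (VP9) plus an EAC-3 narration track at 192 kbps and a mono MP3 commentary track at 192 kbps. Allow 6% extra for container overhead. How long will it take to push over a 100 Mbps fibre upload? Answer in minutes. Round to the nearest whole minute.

3 minutes

Audio total: 192 + 192 = 384 kbps = 0.384 Mbps.
Total bitrate: 5.784 Mbps.
File: 5.784 Mbps × 2760 s = 15963.8 Mb.
With 6% container overhead: ×1.06. → 16921.7 Mb.
At 100 Mbps: 16921.7 / 100 = 169.2 s ≈ 2.82 minutes.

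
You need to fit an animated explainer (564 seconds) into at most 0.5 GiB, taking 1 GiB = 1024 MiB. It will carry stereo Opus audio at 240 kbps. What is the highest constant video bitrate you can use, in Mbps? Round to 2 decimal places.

Budget: 0.5 GiB = 4295.0 Mb.
Total bitrate budget: 4295.0 Mb / 564 s = 7.615 Mbps.
Audio: 240 kbps = 0.240 Mbps.
Video: 7.615 − 0.240 = 7.375 Mbps.

7.38 Mbps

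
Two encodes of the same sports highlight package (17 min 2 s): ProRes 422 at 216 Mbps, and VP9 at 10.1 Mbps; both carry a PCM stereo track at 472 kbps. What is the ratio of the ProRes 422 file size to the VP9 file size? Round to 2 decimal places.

20.48

17 min 2 s = 1022 s
Audio: 472 kbps = 0.472 Mbps.
ProRes 422: 216.472 Mbps × 1022 s = 221234.4 Mb = 27.654 GB.
VP9: 10.572 Mbps × 1022 s = 10804.6 Mb = 1.351 GB.
Ratio: 27.654 / 1.351 = 20.476.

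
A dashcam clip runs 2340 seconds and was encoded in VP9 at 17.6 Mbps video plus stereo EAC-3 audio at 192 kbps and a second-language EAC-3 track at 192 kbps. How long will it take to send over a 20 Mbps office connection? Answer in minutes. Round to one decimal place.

Audio total: 192 + 192 = 384 kbps = 0.384 Mbps.
Total bitrate: 17.984 Mbps.
File: 17.984 Mbps × 2340 s = 42082.6 Mb.
At 20 Mbps: 42082.6 / 20 = 2104.1 s ≈ 35.1 minutes.

35.1 minutes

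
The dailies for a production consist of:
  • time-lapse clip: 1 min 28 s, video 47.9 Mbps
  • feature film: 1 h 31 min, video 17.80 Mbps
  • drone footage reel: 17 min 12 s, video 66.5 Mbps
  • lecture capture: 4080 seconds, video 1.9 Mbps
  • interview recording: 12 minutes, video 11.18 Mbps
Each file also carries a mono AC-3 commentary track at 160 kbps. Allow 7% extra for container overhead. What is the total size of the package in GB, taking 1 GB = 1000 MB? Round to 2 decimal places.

25.10 GB

Audio: 160 kbps = 0.160 Mbps.
time-lapse clip: 48.060 Mbps × 88 s × 1.07 = 4525.3 Mb
feature film: 17.960 Mbps × 5460 s × 1.07 = 104925.9 Mb
drone footage reel: 66.660 Mbps × 1032 s × 1.07 = 73608.6 Mb
lecture capture: 2.060 Mbps × 4080 s × 1.07 = 8993.1 Mb
interview recording: 11.340 Mbps × 720 s × 1.07 = 8736.3 Mb
Total: 200789.4 Mb = 25098.7 MB.
= 25.10 GB.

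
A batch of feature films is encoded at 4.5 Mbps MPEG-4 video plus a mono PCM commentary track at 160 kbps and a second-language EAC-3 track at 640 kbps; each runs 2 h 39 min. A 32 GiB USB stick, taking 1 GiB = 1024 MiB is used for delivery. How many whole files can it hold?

5

2 h 39 min = 159 min = 9540 s
Audio total: 160 + 640 = 800 kbps = 0.800 Mbps.
Total bitrate: 5.300 Mbps.
Per item: 5.300 Mbps × 9540 s = 50,562 Mb = 6,320 MB.
Capacity: 32 GiB = 274,878 Mb; 5.44 items → 5 complete.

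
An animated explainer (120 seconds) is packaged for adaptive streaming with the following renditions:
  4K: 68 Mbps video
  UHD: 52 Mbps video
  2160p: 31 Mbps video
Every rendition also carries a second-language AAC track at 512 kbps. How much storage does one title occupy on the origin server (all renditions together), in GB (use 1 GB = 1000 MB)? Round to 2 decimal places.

Audio: 512 kbps = 0.512 Mbps.
Sum of rendition bitrates: (68+0.512) + (52+0.512) + (31+0.512) = 152.536 Mbps.
× 120 s = 18,304 Mb = 2,288 MB = 2.288 GB.

2.29 GB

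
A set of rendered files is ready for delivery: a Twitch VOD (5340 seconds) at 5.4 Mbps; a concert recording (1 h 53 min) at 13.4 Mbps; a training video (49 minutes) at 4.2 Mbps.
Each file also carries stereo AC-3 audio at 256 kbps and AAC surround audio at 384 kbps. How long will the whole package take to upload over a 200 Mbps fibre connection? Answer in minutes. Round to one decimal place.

11.8 minutes

Audio total: 256 + 384 = 640 kbps = 0.640 Mbps.
Twitch VOD: 6.040 Mbps × 5340 s = 32253.6 Mb
concert recording: 14.040 Mbps × 6780 s = 95191.2 Mb
training video: 4.840 Mbps × 2940 s = 14229.6 Mb
Total: 141674.4 Mb = 17709.3 MB.
At 200 Mbps: 141674.4 / 200 = 708 s ≈ 11.8 minutes.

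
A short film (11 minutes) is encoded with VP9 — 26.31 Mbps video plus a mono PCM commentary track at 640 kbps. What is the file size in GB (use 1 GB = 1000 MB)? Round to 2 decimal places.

2.22 GB

11 min = 660 s
Audio: 640 kbps = 0.640 Mbps.
Total bitrate: 26.31 + 0.640 = 26.950 Mbps.
Stream data: 26.950 Mbps × 660 s = 17787.0 Mb.
17,787 Mb ÷ 8 = 2,223 MB → 2.223 GB.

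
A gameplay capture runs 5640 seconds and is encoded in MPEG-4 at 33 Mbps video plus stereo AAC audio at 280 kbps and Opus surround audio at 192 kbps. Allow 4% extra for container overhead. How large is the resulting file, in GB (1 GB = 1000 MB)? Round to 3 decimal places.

Audio total: 280 + 192 = 472 kbps = 0.472 Mbps.
Total bitrate: 33 + 0.472 = 33.472 Mbps.
Stream data: 33.472 Mbps × 5640 s = 188782.1 Mb.
With 4% container overhead: ×1.04.
196,333 Mb ÷ 8 = 24,542 MB → 24.54 GB.

24.542 GB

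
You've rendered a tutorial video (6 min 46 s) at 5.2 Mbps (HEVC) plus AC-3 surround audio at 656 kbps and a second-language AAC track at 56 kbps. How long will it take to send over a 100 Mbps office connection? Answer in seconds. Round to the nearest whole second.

24 seconds

6 min 46 s = 406 s
Audio total: 656 + 56 = 712 kbps = 0.712 Mbps.
Total bitrate: 5.912 Mbps.
File: 5.912 Mbps × 406 s = 2400.3 Mb.
At 100 Mbps: 2400.3 / 100 = 24.0 s ≈ 24 seconds.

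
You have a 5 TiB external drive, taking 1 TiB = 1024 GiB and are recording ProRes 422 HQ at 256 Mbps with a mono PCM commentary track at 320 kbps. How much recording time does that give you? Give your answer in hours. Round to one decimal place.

Audio: 320 kbps = 0.320 Mbps.
Total bitrate: 256 + 0.320 = 256.320 Mbps.
Capacity: 5 TiB = 43,980,465 Mb.
Recording time: 43,980,465 / 256.320 = 171,584 s ≈ 47.7 hours.

47.7 hours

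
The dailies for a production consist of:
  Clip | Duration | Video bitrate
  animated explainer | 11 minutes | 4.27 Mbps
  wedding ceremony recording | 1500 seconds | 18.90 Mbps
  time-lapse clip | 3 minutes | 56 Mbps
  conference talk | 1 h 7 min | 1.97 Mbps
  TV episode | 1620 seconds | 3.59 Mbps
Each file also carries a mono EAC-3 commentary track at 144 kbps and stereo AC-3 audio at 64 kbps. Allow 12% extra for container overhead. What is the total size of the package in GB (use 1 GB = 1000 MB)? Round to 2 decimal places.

7.93 GB

Audio total: 144 + 64 = 208 kbps = 0.208 Mbps.
animated explainer: 4.478 Mbps × 660 s × 1.12 = 3310.1 Mb
wedding ceremony recording: 19.108 Mbps × 1500 s × 1.12 = 32101.4 Mb
time-lapse clip: 56.208 Mbps × 180 s × 1.12 = 11331.5 Mb
conference talk: 2.178 Mbps × 4020 s × 1.12 = 9806.2 Mb
TV episode: 3.798 Mbps × 1620 s × 1.12 = 6891.1 Mb
Total: 63440.4 Mb = 7930.1 MB.
= 7.930 GB.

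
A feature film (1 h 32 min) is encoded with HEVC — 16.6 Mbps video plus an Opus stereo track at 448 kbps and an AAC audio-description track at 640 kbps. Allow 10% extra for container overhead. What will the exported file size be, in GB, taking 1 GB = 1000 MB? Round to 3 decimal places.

13.425 GB

1 h 32 min = 92 min = 5520 s
Audio total: 448 + 640 = 1088 kbps = 1.088 Mbps.
Total bitrate: 16.6 + 1.088 = 17.688 Mbps.
Stream data: 17.688 Mbps × 5520 s = 97637.8 Mb.
With 10% container overhead: ×1.10.
107,402 Mb ÷ 8 = 13,425 MB → 13.43 GB.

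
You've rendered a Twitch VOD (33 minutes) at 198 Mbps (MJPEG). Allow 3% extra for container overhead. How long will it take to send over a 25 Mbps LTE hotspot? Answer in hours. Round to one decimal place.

33 min = 1980 s
File: 198.000 Mbps × 1980 s = 392040.0 Mb.
With 3% container overhead: ×1.03. → 403801.2 Mb.
At 25 Mbps: 403801.2 / 25 = 16152.0 s ≈ 4.49 hours.

4.5 hours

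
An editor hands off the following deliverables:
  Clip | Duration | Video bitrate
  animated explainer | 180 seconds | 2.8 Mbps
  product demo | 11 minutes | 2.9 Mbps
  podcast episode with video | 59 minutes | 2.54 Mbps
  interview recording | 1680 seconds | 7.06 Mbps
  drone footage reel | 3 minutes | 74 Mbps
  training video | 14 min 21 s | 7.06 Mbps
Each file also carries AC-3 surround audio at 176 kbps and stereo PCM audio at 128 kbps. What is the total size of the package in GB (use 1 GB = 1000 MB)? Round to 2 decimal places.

5.60 GB

Audio total: 176 + 128 = 304 kbps = 0.304 Mbps.
animated explainer: 3.104 Mbps × 180 s = 558.7 Mb
product demo: 3.204 Mbps × 660 s = 2114.6 Mb
podcast episode with video: 2.844 Mbps × 3540 s = 10067.8 Mb
interview recording: 7.364 Mbps × 1680 s = 12371.5 Mb
drone footage reel: 74.304 Mbps × 180 s = 13374.7 Mb
training video: 7.364 Mbps × 861 s = 6340.4 Mb
Total: 44827.8 Mb = 5603.5 MB.
= 5.603 GB.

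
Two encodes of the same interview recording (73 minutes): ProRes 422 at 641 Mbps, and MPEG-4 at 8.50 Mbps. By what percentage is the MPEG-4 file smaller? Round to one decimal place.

73 min = 4380 s
ProRes 422: 641.000 Mbps × 4380 s = 2807580.0 Mb = 350.947 GB.
MPEG-4: 8.500 Mbps × 4380 s = 37230.0 Mb = 4.654 GB.
Reduction: (1 − 4.654/350.947) × 100 = 98.67%.

98.7%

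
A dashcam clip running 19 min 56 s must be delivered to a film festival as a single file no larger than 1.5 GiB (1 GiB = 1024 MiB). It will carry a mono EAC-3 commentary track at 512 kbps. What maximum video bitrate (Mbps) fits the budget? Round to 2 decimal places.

Budget: 1.5 GiB = 12884.9 Mb.
19 min 56 s = 1196 s
Total bitrate budget: 12884.9 Mb / 1196 s = 10.773 Mbps.
Audio: 512 kbps = 0.512 Mbps.
Video: 10.773 − 0.512 = 10.261 Mbps.

10.26 Mbps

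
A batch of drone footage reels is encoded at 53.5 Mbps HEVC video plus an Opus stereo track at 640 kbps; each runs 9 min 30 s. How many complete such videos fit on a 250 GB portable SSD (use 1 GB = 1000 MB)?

64

9 min 30 s = 570 s
Audio: 640 kbps = 0.640 Mbps.
Total bitrate: 54.140 Mbps.
Per item: 54.140 Mbps × 570 s = 30,860 Mb = 3,857 MB.
Capacity: 250 GB = 2,000,000 Mb; 64.81 items → 64 complete.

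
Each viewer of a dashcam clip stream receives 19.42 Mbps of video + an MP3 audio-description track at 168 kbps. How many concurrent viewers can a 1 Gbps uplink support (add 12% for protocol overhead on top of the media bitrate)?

Audio: 168 kbps = 0.168 Mbps.
Per-viewer media rate: 19.588 Mbps.
On the wire with 12% overhead: 21.939 Mbps.
1 Gbps = 1,000 Mbps; 1,000 / 21.939 = 45.58 → 45 viewers.

45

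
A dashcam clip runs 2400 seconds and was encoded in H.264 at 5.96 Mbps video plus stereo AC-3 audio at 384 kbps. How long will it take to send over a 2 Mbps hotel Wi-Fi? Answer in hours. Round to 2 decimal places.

Audio: 384 kbps = 0.384 Mbps.
Total bitrate: 6.344 Mbps.
File: 6.344 Mbps × 2400 s = 15225.6 Mb.
At 2 Mbps: 15225.6 / 2 = 7612.8 s ≈ 2.11 hours.

2.11 hours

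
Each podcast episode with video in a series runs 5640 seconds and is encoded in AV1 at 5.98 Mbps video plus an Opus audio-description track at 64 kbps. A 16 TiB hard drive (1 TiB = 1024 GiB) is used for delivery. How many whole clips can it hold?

Audio: 64 kbps = 0.064 Mbps.
Total bitrate: 6.044 Mbps.
Per item: 6.044 Mbps × 5640 s = 34,088 Mb = 4,261 MB.
Capacity: 16 TiB = 140,737,488 Mb; 4128.63 items → 4128 complete.

4128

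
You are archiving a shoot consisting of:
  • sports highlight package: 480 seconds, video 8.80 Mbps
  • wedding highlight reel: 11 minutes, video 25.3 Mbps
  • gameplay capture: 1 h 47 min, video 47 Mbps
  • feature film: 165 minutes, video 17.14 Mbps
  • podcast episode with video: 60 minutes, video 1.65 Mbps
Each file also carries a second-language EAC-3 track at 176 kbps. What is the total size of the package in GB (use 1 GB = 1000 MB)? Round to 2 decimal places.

62.75 GB

Audio: 176 kbps = 0.176 Mbps.
sports highlight package: 8.976 Mbps × 480 s = 4308.5 Mb
wedding highlight reel: 25.476 Mbps × 660 s = 16814.2 Mb
gameplay capture: 47.176 Mbps × 6420 s = 302869.9 Mb
feature film: 17.316 Mbps × 9900 s = 171428.4 Mb
podcast episode with video: 1.826 Mbps × 3600 s = 6573.6 Mb
Total: 501994.6 Mb = 62749.3 MB.
= 62.75 GB.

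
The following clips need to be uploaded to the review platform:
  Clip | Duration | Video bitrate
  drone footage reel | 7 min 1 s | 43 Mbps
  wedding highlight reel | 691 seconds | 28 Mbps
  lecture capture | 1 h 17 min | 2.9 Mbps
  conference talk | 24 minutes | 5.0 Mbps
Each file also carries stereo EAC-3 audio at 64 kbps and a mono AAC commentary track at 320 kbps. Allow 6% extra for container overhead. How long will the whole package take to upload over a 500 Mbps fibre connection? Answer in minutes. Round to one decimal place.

Audio total: 64 + 320 = 384 kbps = 0.384 Mbps.
drone footage reel: 43.384 Mbps × 421 s × 1.06 = 19360.5 Mb
wedding highlight reel: 28.384 Mbps × 691 s × 1.06 = 20790.1 Mb
lecture capture: 3.284 Mbps × 4620 s × 1.06 = 16082.4 Mb
conference talk: 5.384 Mbps × 1440 s × 1.06 = 8218.1 Mb
Total: 64451.2 Mb = 8056.4 MB.
At 500 Mbps: 64451.2 / 500 = 129 s ≈ 2.15 minutes.

2.1 minutes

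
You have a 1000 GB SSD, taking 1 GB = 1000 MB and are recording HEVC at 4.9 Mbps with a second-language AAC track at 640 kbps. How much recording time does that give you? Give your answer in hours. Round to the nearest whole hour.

Audio: 640 kbps = 0.640 Mbps.
Total bitrate: 4.9 + 0.640 = 5.540 Mbps.
Capacity: 1000 GB = 8,000,000 Mb.
Recording time: 8,000,000 / 5.540 = 1,444,043 s ≈ 401 hours.

401 hours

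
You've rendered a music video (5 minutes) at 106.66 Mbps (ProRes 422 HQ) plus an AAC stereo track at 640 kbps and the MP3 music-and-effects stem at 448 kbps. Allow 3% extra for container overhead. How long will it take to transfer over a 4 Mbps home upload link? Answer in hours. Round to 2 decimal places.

2.31 hours

5 min = 300 s
Audio total: 640 + 448 = 1088 kbps = 1.088 Mbps.
Total bitrate: 107.748 Mbps.
File: 107.748 Mbps × 300 s = 32324.4 Mb.
With 3% container overhead: ×1.03. → 33294.1 Mb.
At 4 Mbps: 33294.1 / 4 = 8323.5 s ≈ 2.31 hours.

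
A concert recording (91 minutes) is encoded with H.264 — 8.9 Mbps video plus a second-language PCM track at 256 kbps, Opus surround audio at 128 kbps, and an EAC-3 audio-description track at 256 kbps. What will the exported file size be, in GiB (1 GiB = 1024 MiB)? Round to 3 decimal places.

91 min = 5460 s
Audio total: 256 + 128 + 256 = 640 kbps = 0.640 Mbps.
Total bitrate: 8.9 + 0.640 = 9.540 Mbps.
Stream data: 9.540 Mbps × 5460 s = 52088.4 Mb.
52,088 Mb = 6,511,050,000 bytes ÷ 1,073,741,824 = 6.064 GiB.

6.064 GiB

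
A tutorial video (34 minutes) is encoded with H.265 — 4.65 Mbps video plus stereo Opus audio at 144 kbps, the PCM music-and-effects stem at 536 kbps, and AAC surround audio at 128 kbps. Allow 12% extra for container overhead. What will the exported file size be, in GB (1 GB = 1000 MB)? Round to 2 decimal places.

34 min = 2040 s
Audio total: 144 + 536 + 128 = 808 kbps = 0.808 Mbps.
Total bitrate: 4.65 + 0.808 = 5.458 Mbps.
Stream data: 5.458 Mbps × 2040 s = 11134.3 Mb.
With 12% container overhead: ×1.12.
12,470 Mb ÷ 8 = 1,559 MB → 1.559 GB.

1.56 GB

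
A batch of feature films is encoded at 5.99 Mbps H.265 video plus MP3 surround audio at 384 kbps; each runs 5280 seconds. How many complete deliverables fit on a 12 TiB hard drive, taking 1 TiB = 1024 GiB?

3136

Audio: 384 kbps = 0.384 Mbps.
Total bitrate: 6.374 Mbps.
Per item: 6.374 Mbps × 5280 s = 33,655 Mb = 4,207 MB.
Capacity: 12 TiB = 105,553,116 Mb; 3136.35 items → 3136 complete.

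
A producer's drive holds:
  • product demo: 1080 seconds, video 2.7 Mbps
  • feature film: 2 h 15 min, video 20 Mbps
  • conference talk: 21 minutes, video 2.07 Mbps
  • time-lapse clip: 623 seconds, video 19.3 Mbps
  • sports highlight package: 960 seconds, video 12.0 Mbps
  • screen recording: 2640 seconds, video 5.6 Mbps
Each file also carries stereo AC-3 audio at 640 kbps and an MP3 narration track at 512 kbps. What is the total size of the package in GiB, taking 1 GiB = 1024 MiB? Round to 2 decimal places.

25.93 GiB

Audio total: 640 + 512 = 1152 kbps = 1.152 Mbps.
product demo: 3.852 Mbps × 1080 s = 4160.2 Mb
feature film: 21.152 Mbps × 8100 s = 171331.2 Mb
conference talk: 3.222 Mbps × 1260 s = 4059.7 Mb
time-lapse clip: 20.452 Mbps × 623 s = 12741.6 Mb
sports highlight package: 13.152 Mbps × 960 s = 12625.9 Mb
screen recording: 6.752 Mbps × 2640 s = 17825.3 Mb
Total: 222743.9 Mb = 27843.0 MB.
= 25.93 GiB.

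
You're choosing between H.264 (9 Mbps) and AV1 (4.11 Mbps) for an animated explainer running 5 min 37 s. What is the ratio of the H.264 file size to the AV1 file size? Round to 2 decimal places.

2.19

5 min 37 s = 337 s
H.264: 9.000 Mbps × 337 s = 3033.0 Mb = 379.125 MB.
AV1: 4.110 Mbps × 337 s = 1385.1 Mb = 173.134 MB.
Ratio: 379.125 / 173.134 = 2.190.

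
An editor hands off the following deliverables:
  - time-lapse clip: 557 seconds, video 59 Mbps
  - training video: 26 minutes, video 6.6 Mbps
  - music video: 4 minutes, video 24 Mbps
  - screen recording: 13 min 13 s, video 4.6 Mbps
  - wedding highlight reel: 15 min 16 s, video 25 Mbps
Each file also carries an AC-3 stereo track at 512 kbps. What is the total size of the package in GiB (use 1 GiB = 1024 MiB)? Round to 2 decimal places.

9.03 GiB

Audio: 512 kbps = 0.512 Mbps.
time-lapse clip: 59.512 Mbps × 557 s = 33148.2 Mb
training video: 7.112 Mbps × 1560 s = 11094.7 Mb
music video: 24.512 Mbps × 240 s = 5882.9 Mb
screen recording: 5.112 Mbps × 793 s = 4053.8 Mb
wedding highlight reel: 25.512 Mbps × 916 s = 23369.0 Mb
Total: 77548.6 Mb = 9693.6 MB.
= 9.028 GiB.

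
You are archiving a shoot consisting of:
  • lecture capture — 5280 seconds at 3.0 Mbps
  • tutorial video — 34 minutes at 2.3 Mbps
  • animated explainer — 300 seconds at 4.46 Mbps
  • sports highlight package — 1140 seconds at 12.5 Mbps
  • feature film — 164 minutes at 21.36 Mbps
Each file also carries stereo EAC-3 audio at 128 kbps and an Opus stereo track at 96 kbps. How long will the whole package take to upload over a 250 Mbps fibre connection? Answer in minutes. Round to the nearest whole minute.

Audio total: 128 + 96 = 224 kbps = 0.224 Mbps.
lecture capture: 3.224 Mbps × 5280 s = 17022.7 Mb
tutorial video: 2.524 Mbps × 2040 s = 5149.0 Mb
animated explainer: 4.684 Mbps × 300 s = 1405.2 Mb
sports highlight package: 12.724 Mbps × 1140 s = 14505.4 Mb
feature film: 21.584 Mbps × 9840 s = 212386.6 Mb
Total: 250468.8 Mb = 31308.6 MB.
At 250 Mbps: 250468.8 / 250 = 1002 s ≈ 16.7 minutes.

17 minutes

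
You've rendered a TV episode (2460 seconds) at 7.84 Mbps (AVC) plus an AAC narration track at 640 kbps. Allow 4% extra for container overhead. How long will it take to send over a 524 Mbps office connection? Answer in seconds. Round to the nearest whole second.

Audio: 640 kbps = 0.640 Mbps.
Total bitrate: 8.480 Mbps.
File: 8.480 Mbps × 2460 s = 20860.8 Mb.
With 4% container overhead: ×1.04. → 21695.2 Mb.
At 524 Mbps: 21695.2 / 524 = 41.4 s ≈ 41.4 seconds.

41 seconds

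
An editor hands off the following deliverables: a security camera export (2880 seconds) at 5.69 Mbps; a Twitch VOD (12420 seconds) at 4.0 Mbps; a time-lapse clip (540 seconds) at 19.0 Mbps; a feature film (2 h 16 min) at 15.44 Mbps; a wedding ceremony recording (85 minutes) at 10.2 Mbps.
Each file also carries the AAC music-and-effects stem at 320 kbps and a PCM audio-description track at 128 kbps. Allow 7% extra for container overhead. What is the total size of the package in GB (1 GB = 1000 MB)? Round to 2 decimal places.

Audio total: 320 + 128 = 448 kbps = 0.448 Mbps.
security camera export: 6.138 Mbps × 2880 s × 1.07 = 18914.9 Mb
Twitch VOD: 4.448 Mbps × 12420 s × 1.07 = 59111.3 Mb
time-lapse clip: 19.448 Mbps × 540 s × 1.07 = 11237.1 Mb
feature film: 15.888 Mbps × 8160 s × 1.07 = 138721.3 Mb
wedding ceremony recording: 10.648 Mbps × 5100 s × 1.07 = 58106.1 Mb
Total: 286090.6 Mb = 35761.3 MB.
= 35.76 GB.

35.76 GB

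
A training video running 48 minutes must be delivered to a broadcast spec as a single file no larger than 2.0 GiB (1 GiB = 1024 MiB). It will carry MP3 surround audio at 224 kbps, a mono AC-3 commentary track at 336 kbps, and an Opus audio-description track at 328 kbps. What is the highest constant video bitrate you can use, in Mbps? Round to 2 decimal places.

5.08 Mbps

Budget: 2.0 GiB = 17179.9 Mb.
48 min = 2880 s
Total bitrate budget: 17179.9 Mb / 2880 s = 5.965 Mbps.
Audio total: 224 + 336 + 328 = 888 kbps = 0.888 Mbps.
Video: 5.965 − 0.888 = 5.077 Mbps.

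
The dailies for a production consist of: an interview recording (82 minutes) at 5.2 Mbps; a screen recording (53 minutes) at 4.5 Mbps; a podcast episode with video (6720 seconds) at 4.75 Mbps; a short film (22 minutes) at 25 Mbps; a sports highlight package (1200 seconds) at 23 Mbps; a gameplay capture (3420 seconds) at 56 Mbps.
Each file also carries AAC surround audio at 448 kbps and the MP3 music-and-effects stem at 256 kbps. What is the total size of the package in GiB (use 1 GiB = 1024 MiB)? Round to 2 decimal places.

Audio total: 448 + 256 = 704 kbps = 0.704 Mbps.
interview recording: 5.904 Mbps × 4920 s = 29047.7 Mb
screen recording: 5.204 Mbps × 3180 s = 16548.7 Mb
podcast episode with video: 5.454 Mbps × 6720 s = 36650.9 Mb
short film: 25.704 Mbps × 1320 s = 33929.3 Mb
sports highlight package: 23.704 Mbps × 1200 s = 28444.8 Mb
gameplay capture: 56.704 Mbps × 3420 s = 193927.7 Mb
Total: 338549.0 Mb = 42318.6 MB.
= 39.41 GiB.

39.41 GiB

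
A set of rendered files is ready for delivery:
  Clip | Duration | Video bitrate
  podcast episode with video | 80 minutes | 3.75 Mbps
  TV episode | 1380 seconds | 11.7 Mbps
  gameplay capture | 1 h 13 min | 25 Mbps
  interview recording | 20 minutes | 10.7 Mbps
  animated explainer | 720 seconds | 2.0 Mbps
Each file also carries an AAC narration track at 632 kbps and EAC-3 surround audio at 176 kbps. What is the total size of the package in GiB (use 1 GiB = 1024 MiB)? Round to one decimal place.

19.6 GiB

Audio total: 632 + 176 = 808 kbps = 0.808 Mbps.
podcast episode with video: 4.558 Mbps × 4800 s = 21878.4 Mb
TV episode: 12.508 Mbps × 1380 s = 17261.0 Mb
gameplay capture: 25.808 Mbps × 4380 s = 113039.0 Mb
interview recording: 11.508 Mbps × 1200 s = 13809.6 Mb
animated explainer: 2.808 Mbps × 720 s = 2021.8 Mb
Total: 168009.8 Mb = 21001.2 MB.
= 19.56 GiB.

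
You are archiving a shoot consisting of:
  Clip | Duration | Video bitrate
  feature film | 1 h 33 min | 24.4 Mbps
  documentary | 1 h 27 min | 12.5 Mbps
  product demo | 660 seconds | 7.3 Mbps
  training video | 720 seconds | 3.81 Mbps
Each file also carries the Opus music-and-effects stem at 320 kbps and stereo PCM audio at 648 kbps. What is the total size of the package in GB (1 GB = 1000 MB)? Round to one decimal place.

27.6 GB

Audio total: 320 + 648 = 968 kbps = 0.968 Mbps.
feature film: 25.368 Mbps × 5580 s = 141553.4 Mb
documentary: 13.468 Mbps × 5220 s = 70303.0 Mb
product demo: 8.268 Mbps × 660 s = 5456.9 Mb
training video: 4.778 Mbps × 720 s = 3440.2 Mb
Total: 220753.4 Mb = 27594.2 MB.
= 27.59 GB.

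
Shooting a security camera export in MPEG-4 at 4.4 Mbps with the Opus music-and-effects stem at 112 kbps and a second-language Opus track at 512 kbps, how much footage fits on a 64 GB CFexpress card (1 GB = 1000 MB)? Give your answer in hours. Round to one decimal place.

28.3 hours

Audio total: 112 + 512 = 624 kbps = 0.624 Mbps.
Total bitrate: 4.4 + 0.624 = 5.024 Mbps.
Capacity: 64 GB = 512,000 Mb.
Recording time: 512,000 / 5.024 = 101,911 s ≈ 28.3 hours.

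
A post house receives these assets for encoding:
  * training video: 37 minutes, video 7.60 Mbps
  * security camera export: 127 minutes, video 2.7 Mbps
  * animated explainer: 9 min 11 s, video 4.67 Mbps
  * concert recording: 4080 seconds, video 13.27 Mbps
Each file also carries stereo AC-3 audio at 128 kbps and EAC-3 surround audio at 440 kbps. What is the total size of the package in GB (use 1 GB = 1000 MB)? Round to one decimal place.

Audio total: 128 + 440 = 568 kbps = 0.568 Mbps.
training video: 8.168 Mbps × 2220 s = 18133.0 Mb
security camera export: 3.268 Mbps × 7620 s = 24902.2 Mb
animated explainer: 5.238 Mbps × 551 s = 2886.1 Mb
concert recording: 13.838 Mbps × 4080 s = 56459.0 Mb
Total: 102380.3 Mb = 12797.5 MB.
= 12.80 GB.

12.8 GB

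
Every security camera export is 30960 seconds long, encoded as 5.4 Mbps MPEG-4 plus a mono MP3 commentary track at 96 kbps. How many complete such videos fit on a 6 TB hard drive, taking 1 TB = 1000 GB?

Audio: 96 kbps = 0.096 Mbps.
Total bitrate: 5.496 Mbps.
Per item: 5.496 Mbps × 30960 s = 170,156 Mb = 21,270 MB.
Capacity: 6 TB = 48,000,000 Mb; 282.09 items → 282 complete.

282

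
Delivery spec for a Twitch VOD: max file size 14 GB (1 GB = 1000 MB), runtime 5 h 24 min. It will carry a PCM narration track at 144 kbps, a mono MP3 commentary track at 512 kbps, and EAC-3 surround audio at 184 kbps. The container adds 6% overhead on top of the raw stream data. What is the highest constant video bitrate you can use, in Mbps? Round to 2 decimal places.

Budget: 14 GB = 112000.0 Mb.
Stream payload after overhead: 112000.0 / 1.06 = 105660.4 Mb.
5 h 24 min = 324 min = 19440 s
Total bitrate budget: 105660.4 Mb / 19440 s = 5.435 Mbps.
Audio total: 144 + 512 + 184 = 840 kbps = 0.840 Mbps.
Video: 5.435 − 0.840 = 4.595 Mbps.

4.60 Mbps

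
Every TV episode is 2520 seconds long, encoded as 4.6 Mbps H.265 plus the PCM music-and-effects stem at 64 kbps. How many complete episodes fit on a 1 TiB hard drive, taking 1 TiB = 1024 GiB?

748

Audio: 64 kbps = 0.064 Mbps.
Total bitrate: 4.664 Mbps.
Per item: 4.664 Mbps × 2520 s = 11,753 Mb = 1,469 MB.
Capacity: 1 TiB = 8,796,093 Mb; 748.39 items → 748 complete.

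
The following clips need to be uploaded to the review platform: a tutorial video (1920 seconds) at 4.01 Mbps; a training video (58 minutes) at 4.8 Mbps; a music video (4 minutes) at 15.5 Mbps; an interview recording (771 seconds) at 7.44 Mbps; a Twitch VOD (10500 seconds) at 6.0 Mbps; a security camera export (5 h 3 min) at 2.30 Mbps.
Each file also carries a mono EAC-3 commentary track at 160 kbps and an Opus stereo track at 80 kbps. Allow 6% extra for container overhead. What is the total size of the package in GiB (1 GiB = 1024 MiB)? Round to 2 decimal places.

Audio total: 160 + 80 = 240 kbps = 0.240 Mbps.
tutorial video: 4.250 Mbps × 1920 s × 1.06 = 8649.6 Mb
training video: 5.040 Mbps × 3480 s × 1.06 = 18591.6 Mb
music video: 15.740 Mbps × 240 s × 1.06 = 4004.3 Mb
interview recording: 7.680 Mbps × 771 s × 1.06 = 6276.6 Mb
Twitch VOD: 6.240 Mbps × 10500 s × 1.06 = 69451.2 Mb
security camera export: 2.540 Mbps × 18180 s × 1.06 = 48947.8 Mb
Total: 155921.0 Mb = 19490.1 MB.
= 18.15 GiB.

18.15 GiB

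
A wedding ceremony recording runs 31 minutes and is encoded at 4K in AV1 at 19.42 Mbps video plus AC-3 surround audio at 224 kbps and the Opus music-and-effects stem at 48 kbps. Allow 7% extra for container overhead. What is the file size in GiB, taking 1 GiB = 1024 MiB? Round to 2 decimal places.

4.56 GiB

31 min = 1860 s
Audio total: 224 + 48 = 272 kbps = 0.272 Mbps.
Total bitrate: 19.42 + 0.272 = 19.692 Mbps.
Stream data: 19.692 Mbps × 1860 s = 36627.1 Mb.
With 7% container overhead: ×1.07.
39,191 Mb = 4,898,877,300 bytes ÷ 1,073,741,824 = 4.562 GiB.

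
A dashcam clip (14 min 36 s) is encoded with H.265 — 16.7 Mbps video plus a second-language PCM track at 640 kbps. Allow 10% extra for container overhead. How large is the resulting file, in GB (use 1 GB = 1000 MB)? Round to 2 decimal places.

2.09 GB

14 min 36 s = 876 s
Audio: 640 kbps = 0.640 Mbps.
Total bitrate: 16.7 + 0.640 = 17.340 Mbps.
Stream data: 17.340 Mbps × 876 s = 15189.8 Mb.
With 10% container overhead: ×1.10.
16,709 Mb ÷ 8 = 2,089 MB → 2.089 GB.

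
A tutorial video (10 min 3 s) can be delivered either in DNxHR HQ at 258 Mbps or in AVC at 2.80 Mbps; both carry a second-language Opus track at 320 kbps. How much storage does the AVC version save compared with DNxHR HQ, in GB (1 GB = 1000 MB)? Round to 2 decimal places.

10 min 3 s = 603 s
Audio: 320 kbps = 0.320 Mbps.
DNxHR HQ: 258.320 Mbps × 603 s = 155767.0 Mb = 19.471 GB.
AVC: 3.120 Mbps × 603 s = 1881.4 Mb = 0.235 GB.
Saving: 19.471 − 0.235 = 19.236 GB.

19.24 GB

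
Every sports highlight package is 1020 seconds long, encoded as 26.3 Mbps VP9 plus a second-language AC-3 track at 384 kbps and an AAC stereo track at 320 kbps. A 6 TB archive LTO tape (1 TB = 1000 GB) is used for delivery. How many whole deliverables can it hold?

Audio total: 384 + 320 = 704 kbps = 0.704 Mbps.
Total bitrate: 27.004 Mbps.
Per item: 27.004 Mbps × 1020 s = 27,544 Mb = 3,443 MB.
Capacity: 6 TB = 48,000,000 Mb; 1742.66 items → 1742 complete.

1742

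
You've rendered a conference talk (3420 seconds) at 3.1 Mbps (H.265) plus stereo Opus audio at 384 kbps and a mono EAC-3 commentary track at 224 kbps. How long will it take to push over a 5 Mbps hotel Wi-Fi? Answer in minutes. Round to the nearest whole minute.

42 minutes

Audio total: 384 + 224 = 608 kbps = 0.608 Mbps.
Total bitrate: 3.708 Mbps.
File: 3.708 Mbps × 3420 s = 12681.4 Mb.
At 5 Mbps: 12681.4 / 5 = 2536.3 s ≈ 42.3 minutes.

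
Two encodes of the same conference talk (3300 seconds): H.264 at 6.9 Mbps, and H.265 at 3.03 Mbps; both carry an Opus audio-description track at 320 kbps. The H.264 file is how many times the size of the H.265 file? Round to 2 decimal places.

2.16

Audio: 320 kbps = 0.320 Mbps.
H.264: 7.220 Mbps × 3300 s = 23826.0 Mb = 2.774 GiB.
H.265: 3.350 Mbps × 3300 s = 11055.0 Mb = 1.287 GiB.
Ratio: 2.774 / 1.287 = 2.155.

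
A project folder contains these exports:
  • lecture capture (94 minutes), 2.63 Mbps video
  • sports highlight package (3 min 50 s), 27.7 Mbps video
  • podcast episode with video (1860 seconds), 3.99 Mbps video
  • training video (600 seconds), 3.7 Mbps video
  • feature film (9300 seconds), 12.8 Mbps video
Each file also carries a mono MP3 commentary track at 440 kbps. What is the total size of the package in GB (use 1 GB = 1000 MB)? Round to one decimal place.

Audio: 440 kbps = 0.440 Mbps.
lecture capture: 3.070 Mbps × 5640 s = 17314.8 Mb
sports highlight package: 28.140 Mbps × 230 s = 6472.2 Mb
podcast episode with video: 4.430 Mbps × 1860 s = 8239.8 Mb
training video: 4.140 Mbps × 600 s = 2484.0 Mb
feature film: 13.240 Mbps × 9300 s = 123132.0 Mb
Total: 157642.8 Mb = 19705.3 MB.
= 19.71 GB.

19.7 GB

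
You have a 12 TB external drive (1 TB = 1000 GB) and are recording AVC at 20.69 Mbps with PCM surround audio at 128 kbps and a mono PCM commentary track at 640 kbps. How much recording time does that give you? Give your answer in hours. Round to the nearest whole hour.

1243 hours

Audio total: 128 + 640 = 768 kbps = 0.768 Mbps.
Total bitrate: 20.69 + 0.768 = 21.458 Mbps.
Capacity: 12 TB = 96,000,000 Mb.
Recording time: 96,000,000 / 21.458 = 4,473,856 s ≈ 1,243 hours.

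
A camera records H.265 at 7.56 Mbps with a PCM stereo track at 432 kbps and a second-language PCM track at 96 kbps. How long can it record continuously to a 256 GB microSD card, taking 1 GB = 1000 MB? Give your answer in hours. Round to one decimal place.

70.3 hours

Audio total: 432 + 96 = 528 kbps = 0.528 Mbps.
Total bitrate: 7.56 + 0.528 = 8.088 Mbps.
Capacity: 256 GB = 2,048,000 Mb.
Recording time: 2,048,000 / 8.088 = 253,215 s ≈ 70.3 hours.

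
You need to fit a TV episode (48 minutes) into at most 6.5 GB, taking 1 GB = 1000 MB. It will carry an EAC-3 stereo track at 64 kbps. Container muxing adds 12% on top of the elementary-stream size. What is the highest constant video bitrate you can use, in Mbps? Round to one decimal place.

16.1 Mbps

Budget: 6.5 GB = 52000.0 Mb.
Stream payload after overhead: 52000.0 / 1.12 = 46428.6 Mb.
48 min = 2880 s
Total bitrate budget: 46428.6 Mb / 2880 s = 16.121 Mbps.
Audio: 64 kbps = 0.064 Mbps.
Video: 16.121 − 0.064 = 16.057 Mbps.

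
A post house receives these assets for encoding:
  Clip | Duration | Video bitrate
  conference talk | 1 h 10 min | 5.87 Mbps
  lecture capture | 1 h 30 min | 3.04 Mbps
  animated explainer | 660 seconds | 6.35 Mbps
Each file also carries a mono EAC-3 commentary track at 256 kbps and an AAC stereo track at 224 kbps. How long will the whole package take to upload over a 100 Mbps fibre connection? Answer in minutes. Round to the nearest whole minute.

Audio total: 256 + 224 = 480 kbps = 0.480 Mbps.
conference talk: 6.350 Mbps × 4200 s = 26670.0 Mb
lecture capture: 3.520 Mbps × 5400 s = 19008.0 Mb
animated explainer: 6.830 Mbps × 660 s = 4507.8 Mb
Total: 50185.8 Mb = 6273.2 MB.
At 100 Mbps: 50185.8 / 100 = 502 s ≈ 8.36 minutes.

8 minutes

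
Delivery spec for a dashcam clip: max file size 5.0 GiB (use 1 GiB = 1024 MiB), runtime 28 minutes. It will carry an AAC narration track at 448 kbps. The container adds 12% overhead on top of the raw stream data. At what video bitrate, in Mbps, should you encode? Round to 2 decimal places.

22.38 Mbps

Budget: 5.0 GiB = 42949.7 Mb.
Stream payload after overhead: 42949.7 / 1.12 = 38347.9 Mb.
28 min = 1680 s
Total bitrate budget: 38347.9 Mb / 1680 s = 22.826 Mbps.
Audio: 448 kbps = 0.448 Mbps.
Video: 22.826 − 0.448 = 22.378 Mbps.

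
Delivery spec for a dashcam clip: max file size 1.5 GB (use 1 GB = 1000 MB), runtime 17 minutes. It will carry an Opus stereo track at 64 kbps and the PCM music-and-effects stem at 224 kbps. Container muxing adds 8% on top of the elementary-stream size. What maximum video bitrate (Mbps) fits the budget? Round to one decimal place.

Budget: 1.5 GB = 12000.0 Mb.
Stream payload after overhead: 12000.0 / 1.08 = 11111.1 Mb.
17 min = 1020 s
Total bitrate budget: 11111.1 Mb / 1020 s = 10.893 Mbps.
Audio total: 64 + 224 = 288 kbps = 0.288 Mbps.
Video: 10.893 − 0.288 = 10.605 Mbps.

10.6 Mbps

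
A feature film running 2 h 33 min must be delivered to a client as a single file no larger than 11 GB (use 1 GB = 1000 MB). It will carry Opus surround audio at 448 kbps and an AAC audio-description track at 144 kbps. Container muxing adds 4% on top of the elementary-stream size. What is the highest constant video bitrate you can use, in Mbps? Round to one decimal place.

Budget: 11 GB = 88000.0 Mb.
Stream payload after overhead: 88000.0 / 1.04 = 84615.4 Mb.
2 h 33 min = 153 min = 9180 s
Total bitrate budget: 84615.4 Mb / 9180 s = 9.217 Mbps.
Audio total: 448 + 144 = 592 kbps = 0.592 Mbps.
Video: 9.217 − 0.592 = 8.625 Mbps.

8.6 Mbps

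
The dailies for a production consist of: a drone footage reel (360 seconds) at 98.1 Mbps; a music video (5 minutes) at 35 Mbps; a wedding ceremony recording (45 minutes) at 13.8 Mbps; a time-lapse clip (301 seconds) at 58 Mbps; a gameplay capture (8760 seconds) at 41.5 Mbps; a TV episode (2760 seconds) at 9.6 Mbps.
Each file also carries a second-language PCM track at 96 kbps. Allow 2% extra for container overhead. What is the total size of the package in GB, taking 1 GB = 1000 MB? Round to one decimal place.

62.7 GB

Audio: 96 kbps = 0.096 Mbps.
drone footage reel: 98.196 Mbps × 360 s × 1.02 = 36057.6 Mb
music video: 35.096 Mbps × 300 s × 1.02 = 10739.4 Mb
wedding ceremony recording: 13.896 Mbps × 2700 s × 1.02 = 38269.6 Mb
time-lapse clip: 58.096 Mbps × 301 s × 1.02 = 17836.6 Mb
gameplay capture: 41.596 Mbps × 8760 s × 1.02 = 371668.6 Mb
TV episode: 9.696 Mbps × 2760 s × 1.02 = 27296.2 Mb
Total: 501867.9 Mb = 62733.5 MB.
= 62.73 GB.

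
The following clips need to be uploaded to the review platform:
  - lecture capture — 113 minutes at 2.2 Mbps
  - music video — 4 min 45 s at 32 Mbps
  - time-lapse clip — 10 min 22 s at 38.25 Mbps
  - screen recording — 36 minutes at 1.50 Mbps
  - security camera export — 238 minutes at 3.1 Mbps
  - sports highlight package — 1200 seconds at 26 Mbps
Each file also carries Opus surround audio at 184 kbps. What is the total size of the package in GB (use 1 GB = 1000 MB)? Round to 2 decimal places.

16.40 GB

Audio: 184 kbps = 0.184 Mbps.
lecture capture: 2.384 Mbps × 6780 s = 16163.5 Mb
music video: 32.184 Mbps × 285 s = 9172.4 Mb
time-lapse clip: 38.434 Mbps × 622 s = 23905.9 Mb
screen recording: 1.684 Mbps × 2160 s = 3637.4 Mb
security camera export: 3.284 Mbps × 14280 s = 46895.5 Mb
sports highlight package: 26.184 Mbps × 1200 s = 31420.8 Mb
Total: 131195.7 Mb = 16399.5 MB.
= 16.40 GB.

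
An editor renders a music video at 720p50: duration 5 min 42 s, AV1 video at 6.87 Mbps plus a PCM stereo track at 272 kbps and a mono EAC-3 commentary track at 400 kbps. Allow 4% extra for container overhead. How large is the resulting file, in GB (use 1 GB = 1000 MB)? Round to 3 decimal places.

0.335 GB

5 min 42 s = 342 s
Audio total: 272 + 400 = 672 kbps = 0.672 Mbps.
Total bitrate: 6.87 + 0.672 = 7.542 Mbps.
Stream data: 7.542 Mbps × 342 s = 2579.4 Mb.
With 4% container overhead: ×1.04.
2,683 Mb ÷ 8 = 335.3 MB → 0.3353 GB.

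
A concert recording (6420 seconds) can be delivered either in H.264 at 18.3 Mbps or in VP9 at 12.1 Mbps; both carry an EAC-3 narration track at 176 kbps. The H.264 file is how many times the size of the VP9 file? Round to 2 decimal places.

Audio: 176 kbps = 0.176 Mbps.
H.264: 18.476 Mbps × 6420 s = 118615.9 Mb = 14.827 GB.
VP9: 12.276 Mbps × 6420 s = 78811.9 Mb = 9.851 GB.
Ratio: 14.827 / 9.851 = 1.505.

1.51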